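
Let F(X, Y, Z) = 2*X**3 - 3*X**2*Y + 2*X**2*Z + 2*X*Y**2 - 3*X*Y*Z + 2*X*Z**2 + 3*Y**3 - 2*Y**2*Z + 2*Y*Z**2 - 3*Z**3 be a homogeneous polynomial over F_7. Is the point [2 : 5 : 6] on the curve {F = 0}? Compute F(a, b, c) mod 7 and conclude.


F(2,5,6) ≡ 2 (mod 7); P is NOT on the curve.

Evaluate F(2, 5, 6) term-by-term (mod 7).
  2*X**3 ↦ 2·8·1·1 = 16
  -3*X**2*Y ↦ -3·4·5·1 = -60
  2*X**2*Z ↦ 2·4·1·6 = 48
  2*X*Y**2 ↦ 2·2·25·1 = 100
  -3*X*Y*Z ↦ -3·2·5·6 = -180
  2*X*Z**2 ↦ 2·2·1·36 = 144
  3*Y**3 ↦ 3·1·125·1 = 375
  -2*Y**2*Z ↦ -2·1·25·6 = -300
  2*Y*Z**2 ↦ 2·1·5·36 = 360
  -3*Z**3 ↦ -3·1·1·216 = -648
Sum: F(2, 5, 6) = (16) + (-60) + (48) + (100) + (-180) + (144) + (375) + (-300) + (360) + (-648) = -145.
Reducing mod 7: -145 ≡ 2 (mod 7).
Since F(a, b, c) ≡ 2 ≠ 0 (mod 7), P does NOT lie on the curve.


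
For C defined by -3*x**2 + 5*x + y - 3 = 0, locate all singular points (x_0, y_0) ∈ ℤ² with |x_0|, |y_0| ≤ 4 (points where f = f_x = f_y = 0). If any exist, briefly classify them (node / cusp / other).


No singular points in the scanned grid; C is smooth there.

Compute partial derivatives:
  f_x = 5 - 6*x.
  f_y = 1.
f_y = 1 is a nonzero constant, so f_y never vanishes: no point (x, y) can satisfy f = f_x = f_y = 0. In particular no (x, y) ∈ {−4, ..., 4}² is singular; the curve is smooth.


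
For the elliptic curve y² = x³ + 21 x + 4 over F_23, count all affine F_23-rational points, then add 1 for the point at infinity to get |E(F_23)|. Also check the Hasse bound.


Affine points = {(0, 2), (0, 21), (1, 7), (1, 16), (2, 10), (2, 13), (3, 5), (3, 18), (5, 2), (5, 21), (6, 1), (6, 22), (9, 5), (9, 18), (10, 8), (10, 15), (11, 5), (11, 18), (12, 11), (12, 12), (13, 6), (13, 17), (14, 11), (14, 12), (18, 2), (18, 21), (20, 11), (20, 12), (21, 0)}; affine count = 29; |E(F_23)| = 30.

Discriminant check: Δ ∝ 4a³ + 27b² = 4·21³ + 27·4² = 4·9261 + 27·16 ≡ 9 (mod 23). Nonzero ⇒ E is nonsingular.
For each x ∈ F_23, compute rhs = x³ + 21·x + 4 mod 23, then count y ∈ F_23 with y² ≡ rhs.
  x = 0: rhs = 4, matching y values: 2, 21 (2 points).
  x = 1: rhs = 3, matching y values: 7, 16 (2 points).
  x = 2: rhs = 8, matching y values: 10, 13 (2 points).
  x = 3: rhs = 2, matching y values: 5, 18 (2 points).
  x = 4: rhs = 14, matching y values: none (0 points).
  x = 5: rhs = 4, matching y values: 2, 21 (2 points).
  x = 6: rhs = 1, matching y values: 1, 22 (2 points).
  x = 7: rhs = 11, matching y values: none (0 points).
  x = 8: rhs = 17, matching y values: none (0 points).
  x = 9: rhs = 2, matching y values: 5, 18 (2 points).
  x = 10: rhs = 18, matching y values: 8, 15 (2 points).
  x = 11: rhs = 2, matching y values: 5, 18 (2 points).
  x = 12: rhs = 6, matching y values: 11, 12 (2 points).
  x = 13: rhs = 13, matching y values: 6, 17 (2 points).
  x = 14: rhs = 6, matching y values: 11, 12 (2 points).
  x = 15: rhs = 14, matching y values: none (0 points).
  x = 16: rhs = 20, matching y values: none (0 points).
  x = 17: rhs = 7, matching y values: none (0 points).
  x = 18: rhs = 4, matching y values: 2, 21 (2 points).
  x = 19: rhs = 17, matching y values: none (0 points).
  x = 20: rhs = 6, matching y values: 11, 12 (2 points).
  x = 21: rhs = 0, matching y values: 0 (1 points).
  x = 22: rhs = 5, matching y values: none (0 points).
Total affine count: 29.
Full point count |E(F_23)| = 29 + 1 = 30.
Hasse bound: |30 − (23+1)| = |6| = 6 ≤ 2√23 ≈ 9.5917 ✓.


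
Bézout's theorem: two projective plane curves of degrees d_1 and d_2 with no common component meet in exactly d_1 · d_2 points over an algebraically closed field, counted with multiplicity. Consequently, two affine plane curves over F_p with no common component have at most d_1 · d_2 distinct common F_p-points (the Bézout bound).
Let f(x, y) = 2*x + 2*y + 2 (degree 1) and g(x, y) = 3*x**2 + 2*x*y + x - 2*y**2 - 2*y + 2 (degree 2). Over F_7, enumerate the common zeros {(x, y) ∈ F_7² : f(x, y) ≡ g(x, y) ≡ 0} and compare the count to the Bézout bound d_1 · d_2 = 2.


Common zeros: ∅; count = 0; Bézout bound = 2.

deg(f) = 1, deg(g) = 2, so Bézout bound = 2.
Scan x ∈ F_7. For each x, list the y ∈ F_7 with f(x, y) ≡ 0 and those with g(x, y) ≡ 0 (mod 7); the common zeros in that column are the intersection.
  x = 0: f ≡ 0 at y ∈ {6}; g ≡ 0 at y ∈ ∅; common: ∅.
  x = 1: f ≡ 0 at y ∈ {5}; g ≡ 0 at y ∈ ∅; common: ∅.
  x = 2: f ≡ 0 at y ∈ {4}; g ≡ 0 at y ∈ ∅; common: ∅.
  x = 3: f ≡ 0 at y ∈ {3}; g ≡ 0 at y ∈ ∅; common: ∅.
  x = 4: f ≡ 0 at y ∈ {2}; g ≡ 0 at y ∈ ∅; common: ∅.
  x = 5: f ≡ 0 at y ∈ {1}; g ≡ 0 at y ∈ ∅; common: ∅.
  x = 6: f ≡ 0 at y ∈ {0}; g ≡ 0 at y ∈ ∅; common: ∅.
Collecting: common zeros = ∅, so the count is 0.
Comparison with the Bézout bound: 0 ≤ 2 = deg(f)·deg(g), as expected for curves with no common component (the affine F_7-count falls short of the bound because intersections may lie at infinity, over extension fields, or carry multiplicity).


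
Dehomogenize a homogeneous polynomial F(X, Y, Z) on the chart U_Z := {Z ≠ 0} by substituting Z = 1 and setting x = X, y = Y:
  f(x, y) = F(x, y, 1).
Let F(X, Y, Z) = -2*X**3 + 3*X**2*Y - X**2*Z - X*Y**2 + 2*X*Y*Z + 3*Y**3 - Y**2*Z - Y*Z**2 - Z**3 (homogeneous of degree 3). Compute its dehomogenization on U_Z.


f(x, y) = -2*x**3 + 3*x**2*y - x**2 - x*y**2 + 2*x*y + 3*y**3 - y**2 - y - 1

On U_Z we set Z = 1. Each monomial c·X^i·Y^j·Z^k in F becomes c·x^i·y^j·1^k = c·x^i·y^j.
Substituting Z = 1: F(X, Y, 1) = -2*x**3 + 3*x**2*y - x**2 - x*y**2 + 2*x*y + 3*y**3 - y**2 - y - 1.
Note: deg(f) ≤ deg(F) = 3; strict inequality happens when F is divisible by Z (lost terms).


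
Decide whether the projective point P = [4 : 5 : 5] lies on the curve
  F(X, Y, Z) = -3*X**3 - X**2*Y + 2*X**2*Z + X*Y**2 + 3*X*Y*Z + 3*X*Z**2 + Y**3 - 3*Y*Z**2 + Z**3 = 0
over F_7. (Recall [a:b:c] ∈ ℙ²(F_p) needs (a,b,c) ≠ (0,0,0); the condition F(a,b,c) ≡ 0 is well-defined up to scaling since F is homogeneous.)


F(4,5,5) ≡ 1 (mod 7); P is NOT on the curve.

Evaluate F(4, 5, 5) term-by-term (mod 7).
  -3*X**3 ↦ -3·64·1·1 = -192
  -X**2*Y ↦ -1·16·5·1 = -80
  2*X**2*Z ↦ 2·16·1·5 = 160
  X*Y**2 ↦ 1·4·25·1 = 100
  3*X*Y*Z ↦ 3·4·5·5 = 300
  3*X*Z**2 ↦ 3·4·1·25 = 300
  Y**3 ↦ 1·1·125·1 = 125
  -3*Y*Z**2 ↦ -3·1·5·25 = -375
  Z**3 ↦ 1·1·1·125 = 125
Sum: F(4, 5, 5) = (-192) + (-80) + (160) + (100) + (300) + (300) + (125) + (-375) + (125) = 463.
Reducing mod 7: 463 ≡ 1 (mod 7).
Since F(a, b, c) ≡ 1 ≠ 0 (mod 7), P does NOT lie on the curve.


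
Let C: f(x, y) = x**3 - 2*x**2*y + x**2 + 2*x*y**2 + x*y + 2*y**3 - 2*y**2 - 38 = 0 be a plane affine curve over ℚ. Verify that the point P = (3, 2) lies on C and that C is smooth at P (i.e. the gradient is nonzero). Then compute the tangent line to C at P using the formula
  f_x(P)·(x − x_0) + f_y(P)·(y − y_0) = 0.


Tangent line at P: 19*x + 25*y - 107 = 0.

Step 1: f(3, 2) = 0, so P lies on C.
Step 2: partial derivatives
  f_x(x, y) = 3*x**2 - 4*x*y + 2*x + 2*y**2 + y, f_y(x, y) = -2*x**2 + 4*x*y + x + 6*y**2 - 4*y.
  f_x(P) = 19, f_y(P) = 25 (gradient nonzero, so P is smooth).
Step 3: tangent line at P: 19·(x − 3) + 25·(y − 2) = 0.
Expanding: 19*x + 25*y - 107 = 0.


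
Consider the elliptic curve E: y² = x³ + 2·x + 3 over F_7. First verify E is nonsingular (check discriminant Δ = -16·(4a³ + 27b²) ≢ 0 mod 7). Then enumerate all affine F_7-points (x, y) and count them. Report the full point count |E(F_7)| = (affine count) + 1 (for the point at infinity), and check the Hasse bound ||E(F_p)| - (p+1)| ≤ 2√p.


Affine points = {(2, 1), (2, 6), (3, 1), (3, 6), (6, 0)}; affine count = 5; |E(F_7)| = 6.

Discriminant check: Δ ∝ 4a³ + 27b² = 4·2³ + 27·3² = 4·8 + 27·9 ≡ 2 (mod 7). Nonzero ⇒ E is nonsingular.
For each x ∈ F_7, compute rhs = x³ + 2·x + 3 mod 7, then count y ∈ F_7 with y² ≡ rhs.
  x = 0: rhs = 3, matching y values: none (0 points).
  x = 1: rhs = 6, matching y values: none (0 points).
  x = 2: rhs = 1, matching y values: 1, 6 (2 points).
  x = 3: rhs = 1, matching y values: 1, 6 (2 points).
  x = 4: rhs = 5, matching y values: none (0 points).
  x = 5: rhs = 5, matching y values: none (0 points).
  x = 6: rhs = 0, matching y values: 0 (1 points).
Total affine count: 5.
Full point count |E(F_7)| = 5 + 1 = 6.
Hasse bound: |6 − (7+1)| = |-2| = 2 ≤ 2√7 ≈ 5.2915 ✓.


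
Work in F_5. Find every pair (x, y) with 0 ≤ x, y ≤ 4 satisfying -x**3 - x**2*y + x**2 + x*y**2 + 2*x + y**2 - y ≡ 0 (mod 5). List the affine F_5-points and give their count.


Affine F_5-points: {(0, 0), (0, 1), (2, 0), (4, 0)}; count = 4.

For each of the 25 pairs (x, y) ∈ F_5², evaluate f(x, y) mod 5. Record the zeros.
  x = 0: [0↦0, 1↦0, 2↦2, 3↦1, 4↦2]  zeros at y ∈ {0, 1}
  x = 1: [0↦2, 1↦2, 2↦1, 3↦4, 4↦1]  zeros at y ∈ ∅
  x = 2: [0↦0, 1↦3, 2↦2, 3↦2, 4↦3]  zeros at y ∈ {0}
  x = 3: [0↦3, 1↦2, 2↦4, 3↦4, 4↦2]  zeros at y ∈ ∅
  x = 4: [0↦0, 1↦3, 2↦1, 3↦4, 4↦2]  zeros at y ∈ {0}
Collecting zeros: affine points = {(0, 0), (0, 1), (2, 0), (4, 0)}.
Total count |C(F_5)_aff| = 4.


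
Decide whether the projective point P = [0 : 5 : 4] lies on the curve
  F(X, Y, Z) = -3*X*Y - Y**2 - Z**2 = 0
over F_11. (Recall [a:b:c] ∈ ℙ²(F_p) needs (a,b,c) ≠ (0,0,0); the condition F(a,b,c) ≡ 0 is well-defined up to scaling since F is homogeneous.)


F(0,5,4) ≡ 3 (mod 11); P is NOT on the curve.

Evaluate F(0, 5, 4) term-by-term (mod 11).
  -3*X*Y ↦ -3·0·5·1 = 0
  -Y**2 ↦ -1·1·25·1 = -25
  -Z**2 ↦ -1·1·1·16 = -16
Sum: F(0, 5, 4) = (0) + (-25) + (-16) = -41.
Reducing mod 11: -41 ≡ 3 (mod 11).
Since F(a, b, c) ≡ 3 ≠ 0 (mod 11), P does NOT lie on the curve.


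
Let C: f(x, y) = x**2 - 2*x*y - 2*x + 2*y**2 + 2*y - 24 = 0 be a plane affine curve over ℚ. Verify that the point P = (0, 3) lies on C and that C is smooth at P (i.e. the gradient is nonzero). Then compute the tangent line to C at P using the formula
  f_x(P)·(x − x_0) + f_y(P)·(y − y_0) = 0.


Tangent line at P: -8*x + 14*y - 42 = 0.

Step 1: f(0, 3) = 0, so P lies on C.
Step 2: partial derivatives
  f_x(x, y) = 2*x - 2*y - 2, f_y(x, y) = -2*x + 4*y + 2.
  f_x(P) = -8, f_y(P) = 14 (gradient nonzero, so P is smooth).
Step 3: tangent line at P: -8·(x − 0) + 14·(y − 3) = 0.
Expanding: -8*x + 14*y - 42 = 0.


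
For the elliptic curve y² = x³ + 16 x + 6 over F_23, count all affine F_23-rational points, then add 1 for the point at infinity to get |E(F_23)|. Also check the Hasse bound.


Affine points = {(0, 11), (0, 12), (1, 0), (2, 0), (3, 9), (3, 14), (5, 2), (5, 21), (7, 1), (7, 22), (8, 5), (8, 18), (10, 4), (10, 19), (11, 8), (11, 15), (17, 4), (17, 19), (18, 10), (18, 13), (19, 4), (19, 19), (20, 0), (21, 9), (21, 14), (22, 9), (22, 14)}; affine count = 27; |E(F_23)| = 28.

Discriminant check: Δ ∝ 4a³ + 27b² = 4·16³ + 27·6² = 4·4096 + 27·36 ≡ 14 (mod 23). Nonzero ⇒ E is nonsingular.
For each x ∈ F_23, compute rhs = x³ + 16·x + 6 mod 23, then count y ∈ F_23 with y² ≡ rhs.
  x = 0: rhs = 6, matching y values: 11, 12 (2 points).
  x = 1: rhs = 0, matching y values: 0 (1 points).
  x = 2: rhs = 0, matching y values: 0 (1 points).
  x = 3: rhs = 12, matching y values: 9, 14 (2 points).
  x = 4: rhs = 19, matching y values: none (0 points).
  x = 5: rhs = 4, matching y values: 2, 21 (2 points).
  x = 6: rhs = 19, matching y values: none (0 points).
  x = 7: rhs = 1, matching y values: 1, 22 (2 points).
  x = 8: rhs = 2, matching y values: 5, 18 (2 points).
  x = 9: rhs = 5, matching y values: none (0 points).
  x = 10: rhs = 16, matching y values: 4, 19 (2 points).
  x = 11: rhs = 18, matching y values: 8, 15 (2 points).
  x = 12: rhs = 17, matching y values: none (0 points).
  x = 13: rhs = 19, matching y values: none (0 points).
  x = 14: rhs = 7, matching y values: none (0 points).
  x = 15: rhs = 10, matching y values: none (0 points).
  x = 16: rhs = 11, matching y values: none (0 points).
  x = 17: rhs = 16, matching y values: 4, 19 (2 points).
  x = 18: rhs = 8, matching y values: 10, 13 (2 points).
  x = 19: rhs = 16, matching y values: 4, 19 (2 points).
  x = 20: rhs = 0, matching y values: 0 (1 points).
  x = 21: rhs = 12, matching y values: 9, 14 (2 points).
  x = 22: rhs = 12, matching y values: 9, 14 (2 points).
Total affine count: 27.
Full point count |E(F_23)| = 27 + 1 = 28.
Hasse bound: |28 − (23+1)| = |4| = 4 ≤ 2√23 ≈ 9.5917 ✓.


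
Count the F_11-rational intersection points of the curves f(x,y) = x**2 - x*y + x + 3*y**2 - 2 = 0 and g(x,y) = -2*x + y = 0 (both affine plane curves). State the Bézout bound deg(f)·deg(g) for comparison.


Common zeros: {(2, 4)}; count = 1; Bézout bound = 2.

deg(f) = 2, deg(g) = 1, so Bézout bound = 2.
Scan x ∈ F_11. For each x, list the y ∈ F_11 with f(x, y) ≡ 0 and those with g(x, y) ≡ 0 (mod 11); the common zeros in that column are the intersection.
  x = 0: f ≡ 0 at y ∈ ∅; g ≡ 0 at y ∈ {0}; common: ∅.
  x = 1: f ≡ 0 at y ∈ {0, 4}; g ≡ 0 at y ∈ {2}; common: ∅.
  x = 2: f ≡ 0 at y ∈ {4}; g ≡ 0 at y ∈ {4}; common: {4}.
  x = 3: f ≡ 0 at y ∈ ∅; g ≡ 0 at y ∈ {6}; common: ∅.
  x = 4: f ≡ 0 at y ∈ {2, 3}; g ≡ 0 at y ∈ {8}; common: ∅.
  x = 5: f ≡ 0 at y ∈ ∅; g ≡ 0 at y ∈ {10}; common: ∅.
  x = 6: f ≡ 0 at y ∈ ∅; g ≡ 0 at y ∈ {1}; common: ∅.
  x = 7: f ≡ 0 at y ∈ ∅; g ≡ 0 at y ∈ {3}; common: ∅.
  x = 8: f ≡ 0 at y ∈ {2, 8}; g ≡ 0 at y ∈ {5}; common: ∅.
  x = 9: f ≡ 0 at y ∈ {0, 3}; g ≡ 0 at y ∈ {7}; common: ∅.
  x = 10: f ≡ 0 at y ∈ {8, 10}; g ≡ 0 at y ∈ {9}; common: ∅.
Collecting: common zeros = {(2, 4)}, so the count is 1.
Comparison with the Bézout bound: 1 ≤ 2 = deg(f)·deg(g), as expected for curves with no common component (the affine F_11-count falls short of the bound because intersections may lie at infinity, over extension fields, or carry multiplicity).


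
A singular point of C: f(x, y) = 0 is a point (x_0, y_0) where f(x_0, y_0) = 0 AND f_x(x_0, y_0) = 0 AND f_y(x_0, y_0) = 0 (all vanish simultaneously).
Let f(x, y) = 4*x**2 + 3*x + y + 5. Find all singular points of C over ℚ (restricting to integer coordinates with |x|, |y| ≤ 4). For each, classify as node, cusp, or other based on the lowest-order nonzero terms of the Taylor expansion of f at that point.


No singular points in the scanned grid; C is smooth there.

Compute partial derivatives:
  f_x = 8*x + 3.
  f_y = 1.
f_y = 1 is a nonzero constant, so f_y never vanishes: no point (x, y) can satisfy f = f_x = f_y = 0. In particular no (x, y) ∈ {−4, ..., 4}² is singular; the curve is smooth.


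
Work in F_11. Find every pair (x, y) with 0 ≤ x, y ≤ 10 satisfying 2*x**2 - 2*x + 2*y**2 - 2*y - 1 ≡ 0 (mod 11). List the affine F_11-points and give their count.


Affine F_11-points: {(0, 3), (0, 9), (1, 3), (1, 9), (3, 0), (3, 1), (5, 6), (6, 5), (6, 7), (7, 6), (9, 0), (9, 1)}; count = 12.

For each of the 121 pairs (x, y) ∈ F_11², evaluate f(x, y) mod 11. Record the zeros.
  x = 0: [0↦10, 1↦10, 2↦3, 3↦0, 4↦1, 5↦6, 6↦4, 7↦6, 8↦1, 9↦0, 10↦3]  zeros at y ∈ {3, 9}
  x = 1: [0↦10, 1↦10, 2↦3, 3↦0, 4↦1, 5↦6, 6↦4, 7↦6, 8↦1, 9↦0, 10↦3]  zeros at y ∈ {3, 9}
  x = 2: [0↦3, 1↦3, 2↦7, 3↦4, 4↦5, 5↦10, 6↦8, 7↦10, 8↦5, 9↦4, 10↦7]  zeros at y ∈ ∅
  x = 3: [0↦0, 1↦0, 2↦4, 3↦1, 4↦2, 5↦7, 6↦5, 7↦7, 8↦2, 9↦1, 10↦4]  zeros at y ∈ {0, 1}
  x = 4: [0↦1, 1↦1, 2↦5, 3↦2, 4↦3, 5↦8, 6↦6, 7↦8, 8↦3, 9↦2, 10↦5]  zeros at y ∈ ∅
  x = 5: [0↦6, 1↦6, 2↦10, 3↦7, 4↦8, 5↦2, 6↦0, 7↦2, 8↦8, 9↦7, 10↦10]  zeros at y ∈ {6}
  x = 6: [0↦4, 1↦4, 2↦8, 3↦5, 4↦6, 5↦0, 6↦9, 7↦0, 8↦6, 9↦5, 10↦8]  zeros at y ∈ {5, 7}
  x = 7: [0↦6, 1↦6, 2↦10, 3↦7, 4↦8, 5↦2, 6↦0, 7↦2, 8↦8, 9↦7, 10↦10]  zeros at y ∈ {6}
  x = 8: [0↦1, 1↦1, 2↦5, 3↦2, 4↦3, 5↦8, 6↦6, 7↦8, 8↦3, 9↦2, 10↦5]  zeros at y ∈ ∅
  x = 9: [0↦0, 1↦0, 2↦4, 3↦1, 4↦2, 5↦7, 6↦5, 7↦7, 8↦2, 9↦1, 10↦4]  zeros at y ∈ {0, 1}
  x = 10: [0↦3, 1↦3, 2↦7, 3↦4, 4↦5, 5↦10, 6↦8, 7↦10, 8↦5, 9↦4, 10↦7]  zeros at y ∈ ∅
Collecting zeros: affine points = {(0, 3), (0, 9), (1, 3), (1, 9), (3, 0), (3, 1), (5, 6), (6, 5), (6, 7), (7, 6), (9, 0), (9, 1)}.
Total count |C(F_11)_aff| = 12.


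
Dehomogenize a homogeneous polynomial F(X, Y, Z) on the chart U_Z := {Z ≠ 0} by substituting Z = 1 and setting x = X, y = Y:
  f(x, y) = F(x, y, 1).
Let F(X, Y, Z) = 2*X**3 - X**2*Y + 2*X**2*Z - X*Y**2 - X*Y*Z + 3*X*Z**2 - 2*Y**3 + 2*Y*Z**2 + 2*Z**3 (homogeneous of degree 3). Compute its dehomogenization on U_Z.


f(x, y) = 2*x**3 - x**2*y + 2*x**2 - x*y**2 - x*y + 3*x - 2*y**3 + 2*y + 2

On U_Z we set Z = 1. Each monomial c·X^i·Y^j·Z^k in F becomes c·x^i·y^j·1^k = c·x^i·y^j.
Substituting Z = 1: F(X, Y, 1) = 2*x**3 - x**2*y + 2*x**2 - x*y**2 - x*y + 3*x - 2*y**3 + 2*y + 2.
Note: deg(f) ≤ deg(F) = 3; strict inequality happens when F is divisible by Z (lost terms).


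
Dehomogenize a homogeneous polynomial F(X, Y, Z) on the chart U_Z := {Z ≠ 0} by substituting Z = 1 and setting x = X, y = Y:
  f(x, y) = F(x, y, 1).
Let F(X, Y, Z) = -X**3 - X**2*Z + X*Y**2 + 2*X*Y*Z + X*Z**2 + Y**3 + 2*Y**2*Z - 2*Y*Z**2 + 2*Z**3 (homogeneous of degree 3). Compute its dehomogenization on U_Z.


f(x, y) = -x**3 - x**2 + x*y**2 + 2*x*y + x + y**3 + 2*y**2 - 2*y + 2

On U_Z we set Z = 1. Each monomial c·X^i·Y^j·Z^k in F becomes c·x^i·y^j·1^k = c·x^i·y^j.
Substituting Z = 1: F(X, Y, 1) = -x**3 - x**2 + x*y**2 + 2*x*y + x + y**3 + 2*y**2 - 2*y + 2.
Note: deg(f) ≤ deg(F) = 3; strict inequality happens when F is divisible by Z (lost terms).


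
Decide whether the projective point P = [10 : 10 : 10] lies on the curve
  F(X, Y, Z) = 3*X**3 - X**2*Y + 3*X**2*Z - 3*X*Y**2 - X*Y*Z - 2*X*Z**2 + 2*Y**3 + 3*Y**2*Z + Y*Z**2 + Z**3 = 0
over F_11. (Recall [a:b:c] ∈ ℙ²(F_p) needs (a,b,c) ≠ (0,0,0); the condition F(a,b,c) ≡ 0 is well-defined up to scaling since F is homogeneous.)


F(10,10,10) ≡ 5 (mod 11); P is NOT on the curve.

Evaluate F(10, 10, 10) term-by-term (mod 11).
  3*X**3 ↦ 3·1000·1·1 = 3000
  -X**2*Y ↦ -1·100·10·1 = -1000
  3*X**2*Z ↦ 3·100·1·10 = 3000
  -3*X*Y**2 ↦ -3·10·100·1 = -3000
  -X*Y*Z ↦ -1·10·10·10 = -1000
  -2*X*Z**2 ↦ -2·10·1·100 = -2000
  2*Y**3 ↦ 2·1·1000·1 = 2000
  3*Y**2*Z ↦ 3·1·100·10 = 3000
  Y*Z**2 ↦ 1·1·10·100 = 1000
  Z**3 ↦ 1·1·1·1000 = 1000
Sum: F(10, 10, 10) = (3000) + (-1000) + (3000) + (-3000) + (-1000) + (-2000) + (2000) + (3000) + (1000) + (1000) = 6000.
Reducing mod 11: 6000 ≡ 5 (mod 11).
Since F(a, b, c) ≡ 5 ≠ 0 (mod 11), P does NOT lie on the curve.


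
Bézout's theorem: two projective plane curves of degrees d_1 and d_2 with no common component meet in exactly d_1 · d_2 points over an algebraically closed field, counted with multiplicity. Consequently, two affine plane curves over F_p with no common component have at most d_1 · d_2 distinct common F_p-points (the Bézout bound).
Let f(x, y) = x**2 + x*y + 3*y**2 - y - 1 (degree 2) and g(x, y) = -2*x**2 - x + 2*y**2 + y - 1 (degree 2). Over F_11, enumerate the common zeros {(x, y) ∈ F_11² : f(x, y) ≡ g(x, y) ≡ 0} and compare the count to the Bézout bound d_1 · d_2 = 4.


Common zeros: {(4, 8)}; count = 1; Bézout bound = 4.

deg(f) = 2, deg(g) = 2, so Bézout bound = 4.
Scan x ∈ F_11. For each x, list the y ∈ F_11 with f(x, y) ≡ 0 and those with g(x, y) ≡ 0 (mod 11); the common zeros in that column are the intersection.
  x = 0: f ≡ 0 at y ∈ ∅; g ≡ 0 at y ∈ {6, 10}; common: ∅.
  x = 1: f ≡ 0 at y ∈ {0}; g ≡ 0 at y ∈ {8}; common: ∅.
  x = 2: f ≡ 0 at y ∈ {3, 4}; g ≡ 0 at y ∈ {0, 5}; common: ∅.
  x = 3: f ≡ 0 at y ∈ ∅; g ≡ 0 at y ∈ {0, 5}; common: ∅.
  x = 4: f ≡ 0 at y ∈ {2, 8}; g ≡ 0 at y ∈ {8}; common: {8}.
  x = 5: f ≡ 0 at y ∈ {2, 4}; g ≡ 0 at y ∈ {6, 10}; common: ∅.
  x = 6: f ≡ 0 at y ∈ {3, 10}; g ≡ 0 at y ∈ ∅; common: ∅.
  x = 7: f ≡ 0 at y ∈ ∅; g ≡ 0 at y ∈ ∅; common: ∅.
  x = 8: f ≡ 0 at y ∈ ∅; g ≡ 0 at y ∈ ∅; common: ∅.
  x = 9: f ≡ 0 at y ∈ ∅; g ≡ 0 at y ∈ ∅; common: ∅.
  x = 10: f ≡ 0 at y ∈ {0, 8}; g ≡ 0 at y ∈ ∅; common: ∅.
Collecting: common zeros = {(4, 8)}, so the count is 1.
Comparison with the Bézout bound: 1 ≤ 4 = deg(f)·deg(g), as expected for curves with no common component (the affine F_11-count falls short of the bound because intersections may lie at infinity, over extension fields, or carry multiplicity).


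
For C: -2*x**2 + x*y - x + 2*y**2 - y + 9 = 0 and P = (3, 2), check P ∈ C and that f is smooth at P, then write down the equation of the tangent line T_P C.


Tangent line at P: -11*x + 10*y + 13 = 0.

Step 1: f(3, 2) = 0, so P lies on C.
Step 2: partial derivatives
  f_x(x, y) = -4*x + y - 1, f_y(x, y) = x + 4*y - 1.
  f_x(P) = -11, f_y(P) = 10 (gradient nonzero, so P is smooth).
Step 3: tangent line at P: -11·(x − 3) + 10·(y − 2) = 0.
Expanding: -11*x + 10*y + 13 = 0.


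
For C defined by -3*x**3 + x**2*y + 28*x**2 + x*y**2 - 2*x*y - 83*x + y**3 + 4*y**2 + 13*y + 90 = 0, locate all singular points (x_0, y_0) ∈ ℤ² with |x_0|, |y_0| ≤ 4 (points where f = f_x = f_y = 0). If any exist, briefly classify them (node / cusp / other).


Singular points: {(3, -2)}; classification: node.

Compute partial derivatives:
  f_x = -9*x**2 + 2*x*y + 56*x + y**2 - 2*y - 83.
  f_y = x**2 + 2*x*y - 2*x + 3*y**2 + 8*y + 13.
Scan x_0 ∈ {−4, ..., 4}. For each x_0, f_y(x_0, y) is a polynomial in y; find its integer roots y ∈ {−4, ..., 4}, then test f_x and f at those candidates.
  x = -4: f_y(-4, y) = 3*y**2 + 37; no integer root y with |y| ≤ 4.
  x = -3: f_y(-3, y) = 3*y**2 + 2*y + 28; no integer root y with |y| ≤ 4.
  x = -2: f_y(-2, y) = 3*y**2 + 4*y + 21; no integer root y with |y| ≤ 4.
  x = -1: f_y(-1, y) = 3*y**2 + 6*y + 16; no integer root y with |y| ≤ 4.
  x = 0: f_y(0, y) = 3*y**2 + 8*y + 13; no integer root y with |y| ≤ 4.
  x = 1: f_y(1, y) = 3*y**2 + 10*y + 12; no integer root y with |y| ≤ 4.
  x = 2: f_y(2, y) = 3*y**2 + 12*y + 13; no integer root y with |y| ≤ 4.
  x = 3: f_y(3, y) = 3*y**2 + 14*y + 16; vanishes at y ∈ {-2}. (3, -2): f_x = 0, f = 0 — SINGULAR.
  x = 4: f_y(4, y) = 3*y**2 + 16*y + 21; vanishes at y ∈ {-3}. (4, -3): f_x = -12 ≠ 0.
Only singular point on the grid: (3, -2).
Classify: substitute x = 3 + u, y = -2 + v and expand: f = -3*u**3 + u**2*v - u**2 + u*v**2 + v**3 + v**2.
No constant or linear terms (consistent with a singular point). Quadratic part: -u**2 + v**2. Cubic part: -3*u**3 + u**2*v + u*v**2 + v**3.
The quadratic part v**2 - u**2 = (v − u)(v + u) splits into two distinct linear factors, so there are two distinct tangent lines y − -2 = ±(x − 3) — this is a node (ordinary double point).
Classification: node.


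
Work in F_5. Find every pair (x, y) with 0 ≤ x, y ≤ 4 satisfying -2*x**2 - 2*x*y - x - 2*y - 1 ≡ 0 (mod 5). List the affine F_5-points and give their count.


Affine F_5-points: {(0, 2), (1, 4), (2, 4), (3, 1)}; count = 4.

For each of the 25 pairs (x, y) ∈ F_5², evaluate f(x, y) mod 5. Record the zeros.
  x = 0: [0↦4, 1↦2, 2↦0, 3↦3, 4↦1]  zeros at y ∈ {2}
  x = 1: [0↦1, 1↦2, 2↦3, 3↦4, 4↦0]  zeros at y ∈ {4}
  x = 2: [0↦4, 1↦3, 2↦2, 3↦1, 4↦0]  zeros at y ∈ {4}
  x = 3: [0↦3, 1↦0, 2↦2, 3↦4, 4↦1]  zeros at y ∈ {1}
  x = 4: [0↦3, 1↦3, 2↦3, 3↦3, 4↦3]  zeros at y ∈ ∅
Collecting zeros: affine points = {(0, 2), (1, 4), (2, 4), (3, 1)}.
Total count |C(F_5)_aff| = 4.


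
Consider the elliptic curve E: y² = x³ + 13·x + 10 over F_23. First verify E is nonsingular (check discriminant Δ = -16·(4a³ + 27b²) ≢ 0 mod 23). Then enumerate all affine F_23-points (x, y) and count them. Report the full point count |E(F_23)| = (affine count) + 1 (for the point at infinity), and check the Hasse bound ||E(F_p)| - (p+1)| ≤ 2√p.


Affine points = {(1, 1), (1, 22), (5, 4), (5, 19), (10, 6), (10, 17), (11, 9), (11, 14), (12, 10), (12, 13), (16, 6), (16, 17), (18, 2), (18, 21), (19, 3), (19, 20), (20, 6), (20, 17)}; affine count = 18; |E(F_23)| = 19.

Discriminant check: Δ ∝ 4a³ + 27b² = 4·13³ + 27·10² = 4·2197 + 27·100 ≡ 11 (mod 23). Nonzero ⇒ E is nonsingular.
For each x ∈ F_23, compute rhs = x³ + 13·x + 10 mod 23, then count y ∈ F_23 with y² ≡ rhs.
  x = 0: rhs = 10, matching y values: none (0 points).
  x = 1: rhs = 1, matching y values: 1, 22 (2 points).
  x = 2: rhs = 21, matching y values: none (0 points).
  x = 3: rhs = 7, matching y values: none (0 points).
  x = 4: rhs = 11, matching y values: none (0 points).
  x = 5: rhs = 16, matching y values: 4, 19 (2 points).
  x = 6: rhs = 5, matching y values: none (0 points).
  x = 7: rhs = 7, matching y values: none (0 points).
  x = 8: rhs = 5, matching y values: none (0 points).
  x = 9: rhs = 5, matching y values: none (0 points).
  x = 10: rhs = 13, matching y values: 6, 17 (2 points).
  x = 11: rhs = 12, matching y values: 9, 14 (2 points).
  x = 12: rhs = 8, matching y values: 10, 13 (2 points).
  x = 13: rhs = 7, matching y values: none (0 points).
  x = 14: rhs = 15, matching y values: none (0 points).
  x = 15: rhs = 15, matching y values: none (0 points).
  x = 16: rhs = 13, matching y values: 6, 17 (2 points).
  x = 17: rhs = 15, matching y values: none (0 points).
  x = 18: rhs = 4, matching y values: 2, 21 (2 points).
  x = 19: rhs = 9, matching y values: 3, 20 (2 points).
  x = 20: rhs = 13, matching y values: 6, 17 (2 points).
  x = 21: rhs = 22, matching y values: none (0 points).
  x = 22: rhs = 19, matching y values: none (0 points).
Total affine count: 18.
Full point count |E(F_23)| = 18 + 1 = 19.
Hasse bound: |19 − (23+1)| = |-5| = 5 ≤ 2√23 ≈ 9.5917 ✓.


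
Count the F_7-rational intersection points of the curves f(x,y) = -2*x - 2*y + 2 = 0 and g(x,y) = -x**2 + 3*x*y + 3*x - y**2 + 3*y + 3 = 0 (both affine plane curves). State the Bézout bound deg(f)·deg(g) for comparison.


Common zeros: ∅; count = 0; Bézout bound = 2.

deg(f) = 1, deg(g) = 2, so Bézout bound = 2.
Scan x ∈ F_7. For each x, list the y ∈ F_7 with f(x, y) ≡ 0 and those with g(x, y) ≡ 0 (mod 7); the common zeros in that column are the intersection.
  x = 0: f ≡ 0 at y ∈ {1}; g ≡ 0 at y ∈ {5}; common: ∅.
  x = 1: f ≡ 0 at y ∈ {0}; g ≡ 0 at y ∈ {3}; common: ∅.
  x = 2: f ≡ 0 at y ∈ {6}; g ≡ 0 at y ∈ ∅; common: ∅.
  x = 3: f ≡ 0 at y ∈ {5}; g ≡ 0 at y ∈ {1, 4}; common: ∅.
  x = 4: f ≡ 0 at y ∈ {4}; g ≡ 0 at y ∈ {3, 5}; common: ∅.
  x = 5: f ≡ 0 at y ∈ {3}; g ≡ 0 at y ∈ {0, 4}; common: ∅.
  x = 6: f ≡ 0 at y ∈ {2}; g ≡ 0 at y ∈ ∅; common: ∅.
Collecting: common zeros = ∅, so the count is 0.
Comparison with the Bézout bound: 0 ≤ 2 = deg(f)·deg(g), as expected for curves with no common component (the affine F_7-count falls short of the bound because intersections may lie at infinity, over extension fields, or carry multiplicity).


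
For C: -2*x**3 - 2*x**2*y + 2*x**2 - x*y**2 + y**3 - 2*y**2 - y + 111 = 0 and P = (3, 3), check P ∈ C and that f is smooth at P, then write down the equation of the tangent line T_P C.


Tangent line at P: -87*x - 22*y + 327 = 0.

Step 1: f(3, 3) = 0, so P lies on C.
Step 2: partial derivatives
  f_x(x, y) = -6*x**2 - 4*x*y + 4*x - y**2, f_y(x, y) = -2*x**2 - 2*x*y + 3*y**2 - 4*y - 1.
  f_x(P) = -87, f_y(P) = -22 (gradient nonzero, so P is smooth).
Step 3: tangent line at P: -87·(x − 3) + -22·(y − 3) = 0.
Expanding: -87*x - 22*y + 327 = 0.


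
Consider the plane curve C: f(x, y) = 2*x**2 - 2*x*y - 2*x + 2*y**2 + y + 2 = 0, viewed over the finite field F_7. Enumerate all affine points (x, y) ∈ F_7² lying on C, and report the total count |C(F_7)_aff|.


Affine F_7-points: {(3, 0), (3, 6), (4, 1), (4, 6), (5, 0), (5, 1)}; count = 6.

For each of the 49 pairs (x, y) ∈ F_7², evaluate f(x, y) mod 7. Record the zeros.
  x = 0: [0↦2, 1↦5, 2↦5, 3↦2, 4↦3, 5↦1, 6↦3]  zeros at y ∈ ∅
  x = 1: [0↦2, 1↦3, 2↦1, 3↦3, 4↦2, 5↦5, 6↦5]  zeros at y ∈ ∅
  x = 2: [0↦6, 1↦5, 2↦1, 3↦1, 4↦5, 5↦6, 6↦4]  zeros at y ∈ ∅
  x = 3: [0↦0, 1↦4, 2↦5, 3↦3, 4↦5, 5↦4, 6↦0]  zeros at y ∈ {0, 6}
  x = 4: [0↦5, 1↦0, 2↦6, 3↦2, 4↦2, 5↦6, 6↦0]  zeros at y ∈ {1, 6}
  x = 5: [0↦0, 1↦0, 2↦4, 3↦5, 4↦3, 5↦5, 6↦4]  zeros at y ∈ {0, 1}
  x = 6: [0↦6, 1↦4, 2↦6, 3↦5, 4↦1, 5↦1, 6↦5]  zeros at y ∈ ∅
Collecting zeros: affine points = {(3, 0), (3, 6), (4, 1), (4, 6), (5, 0), (5, 1)}.
Total count |C(F_7)_aff| = 6.


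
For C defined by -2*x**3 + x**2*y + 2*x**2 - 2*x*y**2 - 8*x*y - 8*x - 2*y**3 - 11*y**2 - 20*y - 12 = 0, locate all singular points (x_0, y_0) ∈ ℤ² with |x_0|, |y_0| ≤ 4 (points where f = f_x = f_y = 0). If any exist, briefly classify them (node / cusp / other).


Singular points: {(0, -2)}; classification: cusp.

Compute partial derivatives:
  f_x = -6*x**2 + 2*x*y + 4*x - 2*y**2 - 8*y - 8.
  f_y = x**2 - 4*x*y - 8*x - 6*y**2 - 22*y - 20.
Scan x_0 ∈ {−4, ..., 4}. For each x_0, f_y(x_0, y) is a polynomial in y; find its integer roots y ∈ {−4, ..., 4}, then test f_x and f at those candidates.
  x = -4: f_y(-4, y) = -6*y**2 - 6*y + 28; no integer root y with |y| ≤ 4.
  x = -3: f_y(-3, y) = -6*y**2 - 10*y + 13; no integer root y with |y| ≤ 4.
  x = -2: f_y(-2, y) = -6*y**2 - 14*y; vanishes at y ∈ {0}. (-2, 0): f_x = -40 ≠ 0.
  x = -1: f_y(-1, y) = -6*y**2 - 18*y - 11; no integer root y with |y| ≤ 4.
  x = 0: f_y(0, y) = -6*y**2 - 22*y - 20; vanishes at y ∈ {-2}. (0, -2): f_x = 0, f = 0 — SINGULAR.
  x = 1: f_y(1, y) = -6*y**2 - 26*y - 27; no integer root y with |y| ≤ 4.
  x = 2: f_y(2, y) = -6*y**2 - 30*y - 32; no integer root y with |y| ≤ 4.
  x = 3: f_y(3, y) = -6*y**2 - 34*y - 35; no integer root y with |y| ≤ 4.
  x = 4: f_y(4, y) = -6*y**2 - 38*y - 36; no integer root y with |y| ≤ 4.
Only singular point on the grid: (0, -2).
Classify: substitute x = 0 + u, y = -2 + v and expand: f = -2*u**3 + u**2*v - 2*u*v**2 - 2*v**3 + v**2.
No constant or linear terms (consistent with a singular point). Quadratic part: v**2. Cubic part: -2*u**3 + u**2*v - 2*u*v**2 - 2*v**3.
The quadratic part v**2 is a perfect square, so there is a single (double) tangent line v = 0, i.e. y = -2. Restricting the cubic part to that line (v = 0) leaves -2*u**3 ≠ 0, so f is not divisible by v and the branch is v² ≈ 2*u**3 to lowest order — this is a cusp.
Classification: cusp.


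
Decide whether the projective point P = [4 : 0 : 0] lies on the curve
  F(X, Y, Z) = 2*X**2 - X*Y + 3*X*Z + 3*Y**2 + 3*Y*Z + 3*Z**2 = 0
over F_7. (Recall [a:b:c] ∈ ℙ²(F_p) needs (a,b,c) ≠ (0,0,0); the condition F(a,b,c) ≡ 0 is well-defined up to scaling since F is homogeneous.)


F(4,0,0) ≡ 4 (mod 7); P is NOT on the curve.

Evaluate F(4, 0, 0) term-by-term (mod 7).
  2*X**2 ↦ 2·16·1·1 = 32
  -X*Y ↦ -1·4·0·1 = 0
  3*X*Z ↦ 3·4·1·0 = 0
  3*Y**2 ↦ 3·1·0·1 = 0
  3*Y*Z ↦ 3·1·0·0 = 0
  3*Z**2 ↦ 3·1·1·0 = 0
Sum: F(4, 0, 0) = (32) + (0) + (0) + (0) + (0) + (0) = 32.
Reducing mod 7: 32 ≡ 4 (mod 7).
Since F(a, b, c) ≡ 4 ≠ 0 (mod 7), P does NOT lie on the curve.


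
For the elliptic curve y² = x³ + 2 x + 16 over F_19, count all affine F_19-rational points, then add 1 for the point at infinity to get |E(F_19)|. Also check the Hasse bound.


Affine points = {(0, 4), (0, 15), (1, 0), (2, 3), (2, 16), (3, 7), (3, 12), (6, 4), (6, 15), (11, 1), (11, 18), (12, 1), (12, 18), (13, 4), (13, 15), (15, 1), (15, 18), (17, 2), (17, 17)}; affine count = 19; |E(F_19)| = 20.

Discriminant check: Δ ∝ 4a³ + 27b² = 4·2³ + 27·16² = 4·8 + 27·256 ≡ 9 (mod 19). Nonzero ⇒ E is nonsingular.
For each x ∈ F_19, compute rhs = x³ + 2·x + 16 mod 19, then count y ∈ F_19 with y² ≡ rhs.
  x = 0: rhs = 16, matching y values: 4, 15 (2 points).
  x = 1: rhs = 0, matching y values: 0 (1 points).
  x = 2: rhs = 9, matching y values: 3, 16 (2 points).
  x = 3: rhs = 11, matching y values: 7, 12 (2 points).
  x = 4: rhs = 12, matching y values: none (0 points).
  x = 5: rhs = 18, matching y values: none (0 points).
  x = 6: rhs = 16, matching y values: 4, 15 (2 points).
  x = 7: rhs = 12, matching y values: none (0 points).
  x = 8: rhs = 12, matching y values: none (0 points).
  x = 9: rhs = 3, matching y values: none (0 points).
  x = 10: rhs = 10, matching y values: none (0 points).
  x = 11: rhs = 1, matching y values: 1, 18 (2 points).
  x = 12: rhs = 1, matching y values: 1, 18 (2 points).
  x = 13: rhs = 16, matching y values: 4, 15 (2 points).
  x = 14: rhs = 14, matching y values: none (0 points).
  x = 15: rhs = 1, matching y values: 1, 18 (2 points).
  x = 16: rhs = 2, matching y values: none (0 points).
  x = 17: rhs = 4, matching y values: 2, 17 (2 points).
  x = 18: rhs = 13, matching y values: none (0 points).
Total affine count: 19.
Full point count |E(F_19)| = 19 + 1 = 20.
Hasse bound: |20 − (19+1)| = |0| = 0 ≤ 2√19 ≈ 8.7178 ✓.


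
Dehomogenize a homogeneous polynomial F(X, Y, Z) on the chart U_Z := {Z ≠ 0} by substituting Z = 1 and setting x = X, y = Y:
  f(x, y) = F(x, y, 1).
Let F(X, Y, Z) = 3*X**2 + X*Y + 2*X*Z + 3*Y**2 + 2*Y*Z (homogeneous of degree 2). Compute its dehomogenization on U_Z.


f(x, y) = 3*x**2 + x*y + 2*x + 3*y**2 + 2*y

On U_Z we set Z = 1. Each monomial c·X^i·Y^j·Z^k in F becomes c·x^i·y^j·1^k = c·x^i·y^j.
Substituting Z = 1: F(X, Y, 1) = 3*x**2 + x*y + 2*x + 3*y**2 + 2*y.
Note: deg(f) ≤ deg(F) = 2; strict inequality happens when F is divisible by Z (lost terms).


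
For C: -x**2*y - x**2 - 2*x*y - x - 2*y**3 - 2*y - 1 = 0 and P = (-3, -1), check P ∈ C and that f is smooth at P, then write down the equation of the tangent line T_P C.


Tangent line at P: x - 11*y - 8 = 0.

Step 1: f(-3, -1) = 0, so P lies on C.
Step 2: partial derivatives
  f_x(x, y) = -2*x*y - 2*x - 2*y - 1, f_y(x, y) = -x**2 - 2*x - 6*y**2 - 2.
  f_x(P) = 1, f_y(P) = -11 (gradient nonzero, so P is smooth).
Step 3: tangent line at P: 1·(x − -3) + -11·(y − -1) = 0.
Expanding: x - 11*y - 8 = 0.


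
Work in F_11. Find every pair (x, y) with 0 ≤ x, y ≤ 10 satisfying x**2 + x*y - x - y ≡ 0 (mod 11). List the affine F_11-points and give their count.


Affine F_11-points: {(0, 0), (1, 0), (1, 1), (1, 2), (1, 3), (1, 4), (1, 5), (1, 6), (1, 7), (1, 8), (1, 9), (1, 10), (2, 9), (3, 8), (4, 7), (5, 6), (6, 5), (7, 4), (8, 3), (9, 2), (10, 1)}; count = 21.

For each of the 121 pairs (x, y) ∈ F_11², evaluate f(x, y) mod 11. Record the zeros.
  x = 0: [0↦0, 1↦10, 2↦9, 3↦8, 4↦7, 5↦6, 6↦5, 7↦4, 8↦3, 9↦2, 10↦1]  zeros at y ∈ {0}
  x = 1: [0↦0, 1↦0, 2↦0, 3↦0, 4↦0, 5↦0, 6↦0, 7↦0, 8↦0, 9↦0, 10↦0]  zeros at y ∈ {0, 1, 2, 3, 4, 5, 6, 7, 8, 9, 10}
  x = 2: [0↦2, 1↦3, 2↦4, 3↦5, 4↦6, 5↦7, 6↦8, 7↦9, 8↦10, 9↦0, 10↦1]  zeros at y ∈ {9}
  x = 3: [0↦6, 1↦8, 2↦10, 3↦1, 4↦3, 5↦5, 6↦7, 7↦9, 8↦0, 9↦2, 10↦4]  zeros at y ∈ {8}
  x = 4: [0↦1, 1↦4, 2↦7, 3↦10, 4↦2, 5↦5, 6↦8, 7↦0, 8↦3, 9↦6, 10↦9]  zeros at y ∈ {7}
  x = 5: [0↦9, 1↦2, 2↦6, 3↦10, 4↦3, 5↦7, 6↦0, 7↦4, 8↦8, 9↦1, 10↦5]  zeros at y ∈ {6}
  x = 6: [0↦8, 1↦2, 2↦7, 3↦1, 4↦6, 5↦0, 6↦5, 7↦10, 8↦4, 9↦9, 10↦3]  zeros at y ∈ {5}
  x = 7: [0↦9, 1↦4, 2↦10, 3↦5, 4↦0, 5↦6, 6↦1, 7↦7, 8↦2, 9↦8, 10↦3]  zeros at y ∈ {4}
  x = 8: [0↦1, 1↦8, 2↦4, 3↦0, 4↦7, 5↦3, 6↦10, 7↦6, 8↦2, 9↦9, 10↦5]  zeros at y ∈ {3}
  x = 9: [0↦6, 1↦3, 2↦0, 3↦8, 4↦5, 5↦2, 6↦10, 7↦7, 8↦4, 9↦1, 10↦9]  zeros at y ∈ {2}
  x = 10: [0↦2, 1↦0, 2↦9, 3↦7, 4↦5, 5↦3, 6↦1, 7↦10, 8↦8, 9↦6, 10↦4]  zeros at y ∈ {1}
Collecting zeros: affine points = {(0, 0), (1, 0), (1, 1), (1, 2), (1, 3), (1, 4), (1, 5), (1, 6), (1, 7), (1, 8), (1, 9), (1, 10), (2, 9), (3, 8), (4, 7), (5, 6), (6, 5), (7, 4), (8, 3), (9, 2), (10, 1)}.
Total count |C(F_11)_aff| = 21.


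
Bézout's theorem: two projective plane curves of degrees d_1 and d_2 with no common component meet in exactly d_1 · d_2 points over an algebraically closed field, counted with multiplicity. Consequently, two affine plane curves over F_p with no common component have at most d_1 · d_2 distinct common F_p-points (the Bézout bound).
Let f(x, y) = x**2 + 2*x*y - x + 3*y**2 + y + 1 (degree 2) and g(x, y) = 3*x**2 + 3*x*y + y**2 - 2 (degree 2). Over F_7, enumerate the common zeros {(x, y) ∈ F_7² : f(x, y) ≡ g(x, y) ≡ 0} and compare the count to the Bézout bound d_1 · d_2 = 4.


Common zeros: {(4, 6)}; count = 1; Bézout bound = 4.

deg(f) = 2, deg(g) = 2, so Bézout bound = 4.
Scan x ∈ F_7. For each x, list the y ∈ F_7 with f(x, y) ≡ 0 and those with g(x, y) ≡ 0 (mod 7); the common zeros in that column are the intersection.
  x = 0: f ≡ 0 at y ∈ ∅; g ≡ 0 at y ∈ {3, 4}; common: ∅.
  x = 1: f ≡ 0 at y ∈ {1, 5}; g ≡ 0 at y ∈ ∅; common: ∅.
  x = 2: f ≡ 0 at y ∈ ∅; g ≡ 0 at y ∈ ∅; common: ∅.
  x = 3: f ≡ 0 at y ∈ {0}; g ≡ 0 at y ∈ {1, 4}; common: ∅.
  x = 4: f ≡ 0 at y ∈ {5, 6}; g ≡ 0 at y ∈ {3, 6}; common: {6}.
  x = 5: f ≡ 0 at y ∈ {0, 1}; g ≡ 0 at y ∈ ∅; common: ∅.
  x = 6: f ≡ 0 at y ∈ {6}; g ≡ 0 at y ∈ ∅; common: ∅.
Collecting: common zeros = {(4, 6)}, so the count is 1.
Comparison with the Bézout bound: 1 ≤ 4 = deg(f)·deg(g), as expected for curves with no common component (the affine F_7-count falls short of the bound because intersections may lie at infinity, over extension fields, or carry multiplicity).


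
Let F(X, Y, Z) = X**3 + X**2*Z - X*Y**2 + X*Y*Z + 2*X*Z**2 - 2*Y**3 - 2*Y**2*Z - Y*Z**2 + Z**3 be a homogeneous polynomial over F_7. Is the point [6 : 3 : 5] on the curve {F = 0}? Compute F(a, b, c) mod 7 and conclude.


F(6,3,5) ≡ 1 (mod 7); P is NOT on the curve.

Evaluate F(6, 3, 5) term-by-term (mod 7).
  X**3 ↦ 1·216·1·1 = 216
  X**2*Z ↦ 1·36·1·5 = 180
  -X*Y**2 ↦ -1·6·9·1 = -54
  X*Y*Z ↦ 1·6·3·5 = 90
  2*X*Z**2 ↦ 2·6·1·25 = 300
  -2*Y**3 ↦ -2·1·27·1 = -54
  -2*Y**2*Z ↦ -2·1·9·5 = -90
  -Y*Z**2 ↦ -1·1·3·25 = -75
  Z**3 ↦ 1·1·1·125 = 125
Sum: F(6, 3, 5) = (216) + (180) + (-54) + (90) + (300) + (-54) + (-90) + (-75) + (125) = 638.
Reducing mod 7: 638 ≡ 1 (mod 7).
Since F(a, b, c) ≡ 1 ≠ 0 (mod 7), P does NOT lie on the curve.


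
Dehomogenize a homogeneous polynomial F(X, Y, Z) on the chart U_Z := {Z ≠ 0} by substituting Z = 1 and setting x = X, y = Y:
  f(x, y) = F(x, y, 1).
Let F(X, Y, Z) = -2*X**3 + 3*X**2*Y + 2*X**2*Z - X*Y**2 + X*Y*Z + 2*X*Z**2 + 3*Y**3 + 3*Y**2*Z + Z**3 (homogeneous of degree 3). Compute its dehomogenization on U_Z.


f(x, y) = -2*x**3 + 3*x**2*y + 2*x**2 - x*y**2 + x*y + 2*x + 3*y**3 + 3*y**2 + 1

On U_Z we set Z = 1. Each monomial c·X^i·Y^j·Z^k in F becomes c·x^i·y^j·1^k = c·x^i·y^j.
Substituting Z = 1: F(X, Y, 1) = -2*x**3 + 3*x**2*y + 2*x**2 - x*y**2 + x*y + 2*x + 3*y**3 + 3*y**2 + 1.
Note: deg(f) ≤ deg(F) = 3; strict inequality happens when F is divisible by Z (lost terms).


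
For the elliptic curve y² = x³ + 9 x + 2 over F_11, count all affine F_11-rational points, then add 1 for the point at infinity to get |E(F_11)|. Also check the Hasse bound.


Affine points = {(1, 1), (1, 10), (3, 1), (3, 10), (4, 5), (4, 6), (7, 1), (7, 10), (8, 5), (8, 6), (9, 3), (9, 8), (10, 5), (10, 6)}; affine count = 14; |E(F_11)| = 15.

Discriminant check: Δ ∝ 4a³ + 27b² = 4·9³ + 27·2² = 4·729 + 27·4 ≡ 10 (mod 11). Nonzero ⇒ E is nonsingular.
For each x ∈ F_11, compute rhs = x³ + 9·x + 2 mod 11, then count y ∈ F_11 with y² ≡ rhs.
  x = 0: rhs = 2, matching y values: none (0 points).
  x = 1: rhs = 1, matching y values: 1, 10 (2 points).
  x = 2: rhs = 6, matching y values: none (0 points).
  x = 3: rhs = 1, matching y values: 1, 10 (2 points).
  x = 4: rhs = 3, matching y values: 5, 6 (2 points).
  x = 5: rhs = 7, matching y values: none (0 points).
  x = 6: rhs = 8, matching y values: none (0 points).
  x = 7: rhs = 1, matching y values: 1, 10 (2 points).
  x = 8: rhs = 3, matching y values: 5, 6 (2 points).
  x = 9: rhs = 9, matching y values: 3, 8 (2 points).
  x = 10: rhs = 3, matching y values: 5, 6 (2 points).
Total affine count: 14.
Full point count |E(F_11)| = 14 + 1 = 15.
Hasse bound: |15 − (11+1)| = |3| = 3 ≤ 2√11 ≈ 6.6332 ✓.
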